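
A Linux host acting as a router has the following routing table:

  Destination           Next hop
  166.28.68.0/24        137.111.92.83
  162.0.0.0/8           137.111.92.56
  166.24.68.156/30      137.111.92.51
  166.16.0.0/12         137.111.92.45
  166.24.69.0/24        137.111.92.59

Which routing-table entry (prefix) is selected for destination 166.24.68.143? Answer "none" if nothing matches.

Entries matching 166.24.68.143:
  166.16.0.0/12 (166.16.0.0 - 166.31.255.255)
Most specific is 166.16.0.0/12.

166.16.0.0/12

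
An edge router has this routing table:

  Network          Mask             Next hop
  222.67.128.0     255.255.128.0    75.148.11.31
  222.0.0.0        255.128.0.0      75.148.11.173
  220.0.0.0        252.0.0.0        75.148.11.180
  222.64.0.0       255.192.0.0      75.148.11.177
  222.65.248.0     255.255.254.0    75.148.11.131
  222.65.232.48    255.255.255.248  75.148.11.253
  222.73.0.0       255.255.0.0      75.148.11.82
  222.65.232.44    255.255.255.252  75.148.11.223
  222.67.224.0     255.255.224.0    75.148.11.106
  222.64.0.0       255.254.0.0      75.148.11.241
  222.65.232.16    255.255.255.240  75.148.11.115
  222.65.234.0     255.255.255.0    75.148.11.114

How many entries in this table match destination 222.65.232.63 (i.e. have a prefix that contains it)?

Prefixes containing 222.65.232.63:
  220.0.0.0/6 (220.0.0.0 - 223.255.255.255)
  222.0.0.0/9 (222.0.0.0 - 222.127.255.255)
  222.64.0.0/10 (222.64.0.0 - 222.127.255.255)
  222.64.0.0/15 (222.64.0.0 - 222.65.255.255)
Total matching entries: 4.

4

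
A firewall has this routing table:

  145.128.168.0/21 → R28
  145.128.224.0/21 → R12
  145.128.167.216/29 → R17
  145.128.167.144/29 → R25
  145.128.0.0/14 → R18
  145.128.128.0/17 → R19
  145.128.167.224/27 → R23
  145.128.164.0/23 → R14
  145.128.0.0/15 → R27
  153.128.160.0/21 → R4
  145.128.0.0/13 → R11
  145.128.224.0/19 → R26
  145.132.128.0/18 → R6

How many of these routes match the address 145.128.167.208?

4

Prefixes containing 145.128.167.208:
  145.128.0.0/13 (145.128.0.0 - 145.135.255.255)
  145.128.0.0/14 (145.128.0.0 - 145.131.255.255)
  145.128.0.0/15 (145.128.0.0 - 145.129.255.255)
  145.128.128.0/17 (145.128.128.0 - 145.128.255.255)
Total matching entries: 4.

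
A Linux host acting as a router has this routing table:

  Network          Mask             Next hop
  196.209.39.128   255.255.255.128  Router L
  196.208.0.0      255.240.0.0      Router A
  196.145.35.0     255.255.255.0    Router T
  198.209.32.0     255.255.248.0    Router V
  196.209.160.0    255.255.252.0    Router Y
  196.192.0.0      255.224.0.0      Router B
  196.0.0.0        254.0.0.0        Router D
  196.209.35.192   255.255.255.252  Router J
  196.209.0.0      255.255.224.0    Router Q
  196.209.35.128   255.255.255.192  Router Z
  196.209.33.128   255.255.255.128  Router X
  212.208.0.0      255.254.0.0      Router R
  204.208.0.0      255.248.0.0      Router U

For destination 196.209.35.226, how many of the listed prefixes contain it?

Prefixes containing 196.209.35.226:
  196.0.0.0/7 (196.0.0.0 - 197.255.255.255)
  196.192.0.0/11 (196.192.0.0 - 196.223.255.255)
  196.208.0.0/12 (196.208.0.0 - 196.223.255.255)
Total matching entries: 3.

3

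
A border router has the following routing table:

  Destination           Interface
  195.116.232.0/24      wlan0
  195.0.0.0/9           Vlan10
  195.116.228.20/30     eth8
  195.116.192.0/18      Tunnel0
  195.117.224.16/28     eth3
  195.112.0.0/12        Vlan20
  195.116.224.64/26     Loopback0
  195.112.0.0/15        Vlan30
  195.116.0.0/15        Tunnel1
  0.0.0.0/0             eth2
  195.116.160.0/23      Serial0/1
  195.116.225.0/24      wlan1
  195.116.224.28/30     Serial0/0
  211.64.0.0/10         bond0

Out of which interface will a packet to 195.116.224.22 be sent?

Routes whose prefix contains 195.116.224.22:
  0.0.0.0/0 (default, matches everything) -> eth2
  195.0.0.0/9 (195.0.0.0 - 195.127.255.255) -> Vlan10
  195.112.0.0/12 (195.112.0.0 - 195.127.255.255) -> Vlan20
  195.116.0.0/15 (195.116.0.0 - 195.117.255.255) -> Tunnel1
  195.116.192.0/18 (195.116.192.0 - 195.116.255.255) -> Tunnel0
More-specific entries that do NOT match:
  195.116.228.20/30 (195.116.228.20 - 195.116.228.23) does not contain 195.116.224.22
  195.116.224.28/30 (195.116.224.28 - 195.116.224.31) does not contain 195.116.224.22
  195.117.224.16/28 (195.117.224.16 - 195.117.224.31) does not contain 195.116.224.22
  195.116.224.64/26 (195.116.224.64 - 195.116.224.127) does not contain 195.116.224.22
  195.116.232.0/24 (195.116.232.0 - 195.116.232.255) does not contain 195.116.224.22
  195.116.225.0/24 (195.116.225.0 - 195.116.225.255) does not contain 195.116.224.22
  195.116.160.0/23 (195.116.160.0 - 195.116.161.255) does not contain 195.116.224.22
Longest matching prefix is /18 -> interface Tunnel0.

Tunnel0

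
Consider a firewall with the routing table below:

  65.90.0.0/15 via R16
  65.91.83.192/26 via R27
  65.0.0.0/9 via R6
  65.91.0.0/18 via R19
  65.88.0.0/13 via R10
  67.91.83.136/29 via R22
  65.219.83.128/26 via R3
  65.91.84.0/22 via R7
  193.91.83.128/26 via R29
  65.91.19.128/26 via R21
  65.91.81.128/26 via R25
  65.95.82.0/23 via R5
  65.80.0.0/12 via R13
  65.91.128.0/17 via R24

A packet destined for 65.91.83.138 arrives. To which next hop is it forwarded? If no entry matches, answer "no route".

R16

Routes whose prefix contains 65.91.83.138:
  65.0.0.0/9 (65.0.0.0 - 65.127.255.255) -> R6
  65.80.0.0/12 (65.80.0.0 - 65.95.255.255) -> R13
  65.88.0.0/13 (65.88.0.0 - 65.95.255.255) -> R10
  65.90.0.0/15 (65.90.0.0 - 65.91.255.255) -> R16
More-specific entries that do NOT match:
  67.91.83.136/29 (67.91.83.136 - 67.91.83.143) does not contain 65.91.83.138
  65.91.83.192/26 (65.91.83.192 - 65.91.83.255) does not contain 65.91.83.138
  65.219.83.128/26 (65.219.83.128 - 65.219.83.191) does not contain 65.91.83.138
  193.91.83.128/26 (193.91.83.128 - 193.91.83.191) does not contain 65.91.83.138
  65.91.19.128/26 (65.91.19.128 - 65.91.19.191) does not contain 65.91.83.138
  65.91.81.128/26 (65.91.81.128 - 65.91.81.191) does not contain 65.91.83.138
  65.95.82.0/23 (65.95.82.0 - 65.95.83.255) does not contain 65.91.83.138
  65.91.84.0/22 (65.91.84.0 - 65.91.87.255) does not contain 65.91.83.138
  65.91.0.0/18 (65.91.0.0 - 65.91.63.255) does not contain 65.91.83.138
  65.91.128.0/17 (65.91.128.0 - 65.91.255.255) does not contain 65.91.83.138
Longest matching prefix is /15 -> next hop R16.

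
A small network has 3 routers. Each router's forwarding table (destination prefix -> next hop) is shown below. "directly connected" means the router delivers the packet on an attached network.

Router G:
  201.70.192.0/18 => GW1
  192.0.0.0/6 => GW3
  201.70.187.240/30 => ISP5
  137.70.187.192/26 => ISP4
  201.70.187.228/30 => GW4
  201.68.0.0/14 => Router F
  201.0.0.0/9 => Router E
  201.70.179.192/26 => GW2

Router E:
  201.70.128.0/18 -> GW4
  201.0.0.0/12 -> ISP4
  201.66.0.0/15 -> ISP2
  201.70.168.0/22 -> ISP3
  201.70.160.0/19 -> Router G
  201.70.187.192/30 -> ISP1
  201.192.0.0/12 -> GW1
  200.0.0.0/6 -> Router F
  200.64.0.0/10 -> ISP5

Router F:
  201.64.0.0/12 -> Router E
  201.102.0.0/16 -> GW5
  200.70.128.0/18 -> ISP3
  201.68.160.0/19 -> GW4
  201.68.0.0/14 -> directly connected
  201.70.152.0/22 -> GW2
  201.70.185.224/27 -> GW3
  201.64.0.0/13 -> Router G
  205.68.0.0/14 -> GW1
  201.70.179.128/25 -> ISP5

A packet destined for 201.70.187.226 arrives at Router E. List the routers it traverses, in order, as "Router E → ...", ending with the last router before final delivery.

Router E → Router G → Router F

At Router E: longest match for 201.70.187.226 is 201.70.160.0/19 -> Router G
At Router G: longest match for 201.70.187.226 is 201.68.0.0/14 -> Router F
At Router F: longest match for 201.70.187.226 is 201.68.0.0/14 -> directly connected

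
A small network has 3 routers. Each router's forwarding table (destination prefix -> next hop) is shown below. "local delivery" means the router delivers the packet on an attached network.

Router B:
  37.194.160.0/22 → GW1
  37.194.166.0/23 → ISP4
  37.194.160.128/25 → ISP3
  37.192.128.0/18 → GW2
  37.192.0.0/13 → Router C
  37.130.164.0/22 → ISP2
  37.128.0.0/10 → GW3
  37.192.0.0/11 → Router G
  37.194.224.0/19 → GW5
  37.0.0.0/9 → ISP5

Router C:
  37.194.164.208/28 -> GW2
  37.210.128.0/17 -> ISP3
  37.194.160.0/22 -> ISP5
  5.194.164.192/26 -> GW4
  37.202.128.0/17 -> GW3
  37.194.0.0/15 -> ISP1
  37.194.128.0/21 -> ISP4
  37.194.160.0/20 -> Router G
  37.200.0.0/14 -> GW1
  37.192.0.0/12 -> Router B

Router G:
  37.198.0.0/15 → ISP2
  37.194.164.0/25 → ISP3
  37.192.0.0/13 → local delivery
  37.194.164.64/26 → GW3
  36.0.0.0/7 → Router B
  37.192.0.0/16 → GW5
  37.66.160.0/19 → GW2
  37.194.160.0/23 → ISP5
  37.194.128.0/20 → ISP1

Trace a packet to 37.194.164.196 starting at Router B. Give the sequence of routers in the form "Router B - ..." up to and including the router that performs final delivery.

At Router B: longest match for 37.194.164.196 is 37.192.0.0/13 -> Router C
At Router C: longest match for 37.194.164.196 is 37.194.160.0/20 -> Router G
At Router G: longest match for 37.194.164.196 is 37.192.0.0/13 -> local delivery

Router B - Router C - Router G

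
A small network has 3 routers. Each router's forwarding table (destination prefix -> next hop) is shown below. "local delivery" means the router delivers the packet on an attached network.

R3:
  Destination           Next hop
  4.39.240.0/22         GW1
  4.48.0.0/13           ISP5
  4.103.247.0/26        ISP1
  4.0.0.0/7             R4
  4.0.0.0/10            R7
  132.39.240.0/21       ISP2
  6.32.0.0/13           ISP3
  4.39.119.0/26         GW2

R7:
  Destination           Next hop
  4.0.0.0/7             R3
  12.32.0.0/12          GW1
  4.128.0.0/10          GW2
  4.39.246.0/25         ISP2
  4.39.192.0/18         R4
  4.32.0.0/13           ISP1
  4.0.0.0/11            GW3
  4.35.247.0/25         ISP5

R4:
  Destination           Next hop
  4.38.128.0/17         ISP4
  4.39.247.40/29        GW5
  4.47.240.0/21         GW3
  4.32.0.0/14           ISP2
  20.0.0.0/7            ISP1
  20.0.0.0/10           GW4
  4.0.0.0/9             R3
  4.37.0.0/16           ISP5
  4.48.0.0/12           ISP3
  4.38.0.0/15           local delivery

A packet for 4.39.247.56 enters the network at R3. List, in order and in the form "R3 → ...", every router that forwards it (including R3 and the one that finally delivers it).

At R3: longest match for 4.39.247.56 is 4.0.0.0/10 -> R7
At R7: longest match for 4.39.247.56 is 4.39.192.0/18 -> R4
At R4: longest match for 4.39.247.56 is 4.38.0.0/15 -> local delivery

R3 → R7 → R4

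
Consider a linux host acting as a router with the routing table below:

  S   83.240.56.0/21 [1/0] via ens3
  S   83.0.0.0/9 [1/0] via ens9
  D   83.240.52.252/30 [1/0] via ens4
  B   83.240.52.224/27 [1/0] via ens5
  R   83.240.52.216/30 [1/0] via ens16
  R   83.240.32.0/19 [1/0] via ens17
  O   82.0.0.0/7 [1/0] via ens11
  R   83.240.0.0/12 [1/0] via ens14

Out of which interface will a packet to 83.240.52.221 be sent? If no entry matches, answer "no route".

Routes whose prefix contains 83.240.52.221:
  82.0.0.0/7 (82.0.0.0 - 83.255.255.255) -> ens11
  83.240.0.0/12 (83.240.0.0 - 83.255.255.255) -> ens14
  83.240.32.0/19 (83.240.32.0 - 83.240.63.255) -> ens17
More-specific entries that do NOT match:
  83.240.52.252/30 (83.240.52.252 - 83.240.52.255) does not contain 83.240.52.221
  83.240.52.216/30 (83.240.52.216 - 83.240.52.219) does not contain 83.240.52.221
  83.240.52.224/27 (83.240.52.224 - 83.240.52.255) does not contain 83.240.52.221
  83.240.56.0/21 (83.240.56.0 - 83.240.63.255) does not contain 83.240.52.221
Longest matching prefix is /19 -> interface ens17.

ens17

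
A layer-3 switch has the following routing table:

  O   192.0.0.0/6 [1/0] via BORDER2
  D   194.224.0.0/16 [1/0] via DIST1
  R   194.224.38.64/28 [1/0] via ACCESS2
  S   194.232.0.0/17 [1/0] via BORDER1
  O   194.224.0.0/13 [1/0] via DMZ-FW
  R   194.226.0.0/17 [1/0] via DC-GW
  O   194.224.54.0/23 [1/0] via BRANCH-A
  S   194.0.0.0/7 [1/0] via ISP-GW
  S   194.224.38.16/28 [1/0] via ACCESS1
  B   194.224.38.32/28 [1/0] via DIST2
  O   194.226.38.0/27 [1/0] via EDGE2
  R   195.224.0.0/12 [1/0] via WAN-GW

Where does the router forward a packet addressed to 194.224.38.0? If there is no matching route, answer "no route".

Routes whose prefix contains 194.224.38.0:
  192.0.0.0/6 (192.0.0.0 - 195.255.255.255) -> BORDER2
  194.0.0.0/7 (194.0.0.0 - 195.255.255.255) -> ISP-GW
  194.224.0.0/13 (194.224.0.0 - 194.231.255.255) -> DMZ-FW
  194.224.0.0/16 (194.224.0.0 - 194.224.255.255) -> DIST1
More-specific entries that do NOT match:
  194.224.38.64/28 (194.224.38.64 - 194.224.38.79) does not contain 194.224.38.0
  194.224.38.16/28 (194.224.38.16 - 194.224.38.31) does not contain 194.224.38.0
  194.224.38.32/28 (194.224.38.32 - 194.224.38.47) does not contain 194.224.38.0
  194.226.38.0/27 (194.226.38.0 - 194.226.38.31) does not contain 194.224.38.0
  194.224.54.0/23 (194.224.54.0 - 194.224.55.255) does not contain 194.224.38.0
  194.232.0.0/17 (194.232.0.0 - 194.232.127.255) does not contain 194.224.38.0
  194.226.0.0/17 (194.226.0.0 - 194.226.127.255) does not contain 194.224.38.0
Longest matching prefix is /16 -> next hop DIST1.

DIST1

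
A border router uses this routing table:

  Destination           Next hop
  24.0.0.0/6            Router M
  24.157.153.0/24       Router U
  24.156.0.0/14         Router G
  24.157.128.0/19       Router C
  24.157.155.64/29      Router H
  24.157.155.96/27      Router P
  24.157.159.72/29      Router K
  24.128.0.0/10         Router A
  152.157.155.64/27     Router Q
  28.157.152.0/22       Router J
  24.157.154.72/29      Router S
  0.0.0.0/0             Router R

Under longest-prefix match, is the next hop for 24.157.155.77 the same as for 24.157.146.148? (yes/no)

24.157.155.77: longest match 24.157.128.0/19 -> Router C
24.157.146.148: longest match 24.157.128.0/19 -> Router C

yes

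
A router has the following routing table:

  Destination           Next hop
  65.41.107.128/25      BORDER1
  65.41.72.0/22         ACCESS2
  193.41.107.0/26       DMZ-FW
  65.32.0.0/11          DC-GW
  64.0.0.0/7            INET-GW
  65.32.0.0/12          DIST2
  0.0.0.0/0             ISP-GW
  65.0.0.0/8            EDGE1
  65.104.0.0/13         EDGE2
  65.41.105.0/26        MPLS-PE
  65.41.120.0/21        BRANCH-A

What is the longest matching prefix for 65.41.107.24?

Entries matching 65.41.107.24:
  0.0.0.0/0 (default, matches everything)
  64.0.0.0/7 (64.0.0.0 - 65.255.255.255)
  65.0.0.0/8 (65.0.0.0 - 65.255.255.255)
  65.32.0.0/11 (65.32.0.0 - 65.63.255.255)
  65.32.0.0/12 (65.32.0.0 - 65.47.255.255)
Most specific is 65.32.0.0/12.

65.32.0.0/12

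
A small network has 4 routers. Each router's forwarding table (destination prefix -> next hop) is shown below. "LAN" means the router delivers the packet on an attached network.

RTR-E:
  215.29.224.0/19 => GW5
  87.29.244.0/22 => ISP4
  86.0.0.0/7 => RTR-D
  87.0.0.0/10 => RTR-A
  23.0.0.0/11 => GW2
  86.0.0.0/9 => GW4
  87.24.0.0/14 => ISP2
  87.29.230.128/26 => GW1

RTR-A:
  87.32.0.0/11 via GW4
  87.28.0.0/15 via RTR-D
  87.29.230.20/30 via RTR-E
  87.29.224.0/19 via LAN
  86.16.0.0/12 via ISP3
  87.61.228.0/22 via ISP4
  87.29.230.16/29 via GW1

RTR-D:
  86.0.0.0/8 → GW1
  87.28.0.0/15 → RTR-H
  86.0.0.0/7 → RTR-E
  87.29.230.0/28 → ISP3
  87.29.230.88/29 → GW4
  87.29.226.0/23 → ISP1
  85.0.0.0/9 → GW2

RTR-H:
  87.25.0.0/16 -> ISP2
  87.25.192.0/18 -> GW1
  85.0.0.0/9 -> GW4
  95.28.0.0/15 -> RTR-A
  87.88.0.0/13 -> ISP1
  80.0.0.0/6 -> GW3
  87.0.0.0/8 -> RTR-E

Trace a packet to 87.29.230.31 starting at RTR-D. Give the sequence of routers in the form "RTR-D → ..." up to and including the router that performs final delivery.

At RTR-D: longest match for 87.29.230.31 is 87.28.0.0/15 -> RTR-H
At RTR-H: longest match for 87.29.230.31 is 87.0.0.0/8 -> RTR-E
At RTR-E: longest match for 87.29.230.31 is 87.0.0.0/10 -> RTR-A
At RTR-A: longest match for 87.29.230.31 is 87.29.224.0/19 -> LAN

RTR-D → RTR-H → RTR-E → RTR-A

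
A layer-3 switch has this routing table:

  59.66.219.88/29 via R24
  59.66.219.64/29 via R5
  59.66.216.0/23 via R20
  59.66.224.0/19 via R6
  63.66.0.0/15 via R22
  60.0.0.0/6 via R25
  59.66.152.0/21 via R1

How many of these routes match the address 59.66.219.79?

No listed prefix contains 59.66.219.79.
Total matching entries: 0.

0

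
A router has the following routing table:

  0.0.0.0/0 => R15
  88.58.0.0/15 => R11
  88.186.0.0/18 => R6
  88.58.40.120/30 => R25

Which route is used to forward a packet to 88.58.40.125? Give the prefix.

Entries matching 88.58.40.125:
  0.0.0.0/0 (default, matches everything)
  88.58.0.0/15 (88.58.0.0 - 88.59.255.255)
Most specific is 88.58.0.0/15.

88.58.0.0/15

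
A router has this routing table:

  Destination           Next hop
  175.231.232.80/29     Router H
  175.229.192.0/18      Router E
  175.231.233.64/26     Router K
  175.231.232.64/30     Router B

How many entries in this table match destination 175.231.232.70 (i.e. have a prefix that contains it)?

0

No listed prefix contains 175.231.232.70.
Total matching entries: 0.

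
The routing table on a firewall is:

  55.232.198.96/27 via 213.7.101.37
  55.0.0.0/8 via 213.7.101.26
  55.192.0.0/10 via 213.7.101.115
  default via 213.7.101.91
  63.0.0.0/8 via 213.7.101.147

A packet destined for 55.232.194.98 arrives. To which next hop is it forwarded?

Routes whose prefix contains 55.232.194.98:
  0.0.0.0/0 (default, matches everything) -> 213.7.101.91
  55.0.0.0/8 (55.0.0.0 - 55.255.255.255) -> 213.7.101.26
  55.192.0.0/10 (55.192.0.0 - 55.255.255.255) -> 213.7.101.115
More-specific entries that do NOT match:
  55.232.198.96/27 (55.232.198.96 - 55.232.198.127) does not contain 55.232.194.98
Longest matching prefix is /10 -> next hop 213.7.101.115.

213.7.101.115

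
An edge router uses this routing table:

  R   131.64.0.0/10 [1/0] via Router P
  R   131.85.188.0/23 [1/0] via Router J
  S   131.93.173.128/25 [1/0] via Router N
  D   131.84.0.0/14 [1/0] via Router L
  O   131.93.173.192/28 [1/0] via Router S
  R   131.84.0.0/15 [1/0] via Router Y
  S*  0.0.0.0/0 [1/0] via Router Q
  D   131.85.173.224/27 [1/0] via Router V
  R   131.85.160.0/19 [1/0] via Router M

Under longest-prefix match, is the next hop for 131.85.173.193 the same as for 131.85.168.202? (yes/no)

131.85.173.193: longest match 131.85.160.0/19 -> Router M
131.85.168.202: longest match 131.85.160.0/19 -> Router M

yes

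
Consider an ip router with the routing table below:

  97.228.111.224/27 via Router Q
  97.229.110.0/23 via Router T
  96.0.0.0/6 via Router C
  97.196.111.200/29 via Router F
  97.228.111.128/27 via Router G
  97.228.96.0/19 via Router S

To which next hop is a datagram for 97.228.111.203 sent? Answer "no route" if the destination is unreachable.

Router S

Routes whose prefix contains 97.228.111.203:
  96.0.0.0/6 (96.0.0.0 - 99.255.255.255) -> Router C
  97.228.96.0/19 (97.228.96.0 - 97.228.127.255) -> Router S
More-specific entries that do NOT match:
  97.196.111.200/29 (97.196.111.200 - 97.196.111.207) does not contain 97.228.111.203
  97.228.111.224/27 (97.228.111.224 - 97.228.111.255) does not contain 97.228.111.203
  97.228.111.128/27 (97.228.111.128 - 97.228.111.159) does not contain 97.228.111.203
  97.229.110.0/23 (97.229.110.0 - 97.229.111.255) does not contain 97.228.111.203
Longest matching prefix is /19 -> next hop Router S.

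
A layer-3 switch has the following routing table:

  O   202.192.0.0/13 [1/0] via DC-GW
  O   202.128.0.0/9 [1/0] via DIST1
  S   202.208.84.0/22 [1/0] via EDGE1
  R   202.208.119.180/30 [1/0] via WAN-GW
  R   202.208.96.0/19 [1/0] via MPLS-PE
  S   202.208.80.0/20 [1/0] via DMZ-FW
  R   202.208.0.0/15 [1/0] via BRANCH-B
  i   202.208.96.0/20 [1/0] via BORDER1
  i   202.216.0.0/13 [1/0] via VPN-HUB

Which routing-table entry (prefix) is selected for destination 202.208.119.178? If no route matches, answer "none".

202.208.96.0/19

Entries matching 202.208.119.178:
  202.128.0.0/9 (202.128.0.0 - 202.255.255.255)
  202.208.0.0/15 (202.208.0.0 - 202.209.255.255)
  202.208.96.0/19 (202.208.96.0 - 202.208.127.255)
Most specific is 202.208.96.0/19.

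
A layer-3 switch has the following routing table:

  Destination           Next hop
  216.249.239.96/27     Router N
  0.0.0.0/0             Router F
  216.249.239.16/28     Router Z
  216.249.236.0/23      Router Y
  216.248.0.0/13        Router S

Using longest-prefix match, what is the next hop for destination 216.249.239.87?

Routes whose prefix contains 216.249.239.87:
  0.0.0.0/0 (default, matches everything) -> Router F
  216.248.0.0/13 (216.248.0.0 - 216.255.255.255) -> Router S
More-specific entries that do NOT match:
  216.249.239.16/28 (216.249.239.16 - 216.249.239.31) does not contain 216.249.239.87
  216.249.239.96/27 (216.249.239.96 - 216.249.239.127) does not contain 216.249.239.87
  216.249.236.0/23 (216.249.236.0 - 216.249.237.255) does not contain 216.249.239.87
Longest matching prefix is /13 -> next hop Router S.

Router S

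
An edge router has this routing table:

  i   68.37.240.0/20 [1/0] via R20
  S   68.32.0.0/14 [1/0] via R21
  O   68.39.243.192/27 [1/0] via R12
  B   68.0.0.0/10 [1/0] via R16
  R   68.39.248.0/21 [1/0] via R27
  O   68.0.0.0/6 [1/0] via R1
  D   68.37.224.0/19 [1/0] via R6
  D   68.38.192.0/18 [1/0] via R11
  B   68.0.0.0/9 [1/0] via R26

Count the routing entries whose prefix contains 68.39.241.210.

Prefixes containing 68.39.241.210:
  68.0.0.0/6 (68.0.0.0 - 71.255.255.255)
  68.0.0.0/9 (68.0.0.0 - 68.127.255.255)
  68.0.0.0/10 (68.0.0.0 - 68.63.255.255)
Total matching entries: 3.

3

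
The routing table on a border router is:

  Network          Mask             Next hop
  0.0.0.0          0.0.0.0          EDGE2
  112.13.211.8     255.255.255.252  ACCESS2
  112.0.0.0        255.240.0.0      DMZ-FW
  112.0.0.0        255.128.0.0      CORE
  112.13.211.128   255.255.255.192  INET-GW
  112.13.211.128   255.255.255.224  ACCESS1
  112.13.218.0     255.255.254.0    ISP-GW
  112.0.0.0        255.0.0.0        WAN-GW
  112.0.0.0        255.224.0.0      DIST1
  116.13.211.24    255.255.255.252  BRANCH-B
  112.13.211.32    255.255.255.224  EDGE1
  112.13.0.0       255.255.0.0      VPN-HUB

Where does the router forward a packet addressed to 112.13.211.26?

VPN-HUB

Routes whose prefix contains 112.13.211.26:
  0.0.0.0/0 (default, matches everything) -> EDGE2
  112.0.0.0/8 (112.0.0.0 - 112.255.255.255) -> WAN-GW
  112.0.0.0/9 (112.0.0.0 - 112.127.255.255) -> CORE
  112.0.0.0/11 (112.0.0.0 - 112.31.255.255) -> DIST1
  112.0.0.0/12 (112.0.0.0 - 112.15.255.255) -> DMZ-FW
  112.13.0.0/16 (112.13.0.0 - 112.13.255.255) -> VPN-HUB
More-specific entries that do NOT match:
  112.13.211.8/30 (112.13.211.8 - 112.13.211.11) does not contain 112.13.211.26
  116.13.211.24/30 (116.13.211.24 - 116.13.211.27) does not contain 112.13.211.26
  112.13.211.128/27 (112.13.211.128 - 112.13.211.159) does not contain 112.13.211.26
  112.13.211.32/27 (112.13.211.32 - 112.13.211.63) does not contain 112.13.211.26
  112.13.211.128/26 (112.13.211.128 - 112.13.211.191) does not contain 112.13.211.26
  112.13.218.0/23 (112.13.218.0 - 112.13.219.255) does not contain 112.13.211.26
Longest matching prefix is /16 -> next hop VPN-HUB.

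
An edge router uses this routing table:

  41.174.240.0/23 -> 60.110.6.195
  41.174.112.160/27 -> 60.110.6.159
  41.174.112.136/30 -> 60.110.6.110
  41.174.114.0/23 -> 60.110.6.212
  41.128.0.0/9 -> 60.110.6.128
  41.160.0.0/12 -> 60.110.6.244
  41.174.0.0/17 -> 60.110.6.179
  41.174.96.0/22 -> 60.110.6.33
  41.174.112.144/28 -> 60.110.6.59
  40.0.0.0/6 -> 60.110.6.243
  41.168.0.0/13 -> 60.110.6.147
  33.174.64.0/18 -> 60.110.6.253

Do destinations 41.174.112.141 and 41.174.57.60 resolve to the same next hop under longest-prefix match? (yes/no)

yes

41.174.112.141: longest match 41.174.0.0/17 -> 60.110.6.179
41.174.57.60: longest match 41.174.0.0/17 -> 60.110.6.179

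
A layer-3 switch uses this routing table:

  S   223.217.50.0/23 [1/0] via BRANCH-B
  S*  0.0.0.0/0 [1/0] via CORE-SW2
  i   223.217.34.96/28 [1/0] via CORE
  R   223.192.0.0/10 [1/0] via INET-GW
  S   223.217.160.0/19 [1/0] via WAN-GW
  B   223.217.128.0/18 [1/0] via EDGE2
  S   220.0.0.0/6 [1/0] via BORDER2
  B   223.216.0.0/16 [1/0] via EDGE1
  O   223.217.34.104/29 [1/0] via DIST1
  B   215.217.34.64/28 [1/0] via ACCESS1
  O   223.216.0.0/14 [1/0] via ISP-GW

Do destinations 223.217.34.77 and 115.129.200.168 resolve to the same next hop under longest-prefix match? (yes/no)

no

223.217.34.77: longest match 223.216.0.0/14 -> ISP-GW
115.129.200.168: longest match 0.0.0.0/0 -> CORE-SW2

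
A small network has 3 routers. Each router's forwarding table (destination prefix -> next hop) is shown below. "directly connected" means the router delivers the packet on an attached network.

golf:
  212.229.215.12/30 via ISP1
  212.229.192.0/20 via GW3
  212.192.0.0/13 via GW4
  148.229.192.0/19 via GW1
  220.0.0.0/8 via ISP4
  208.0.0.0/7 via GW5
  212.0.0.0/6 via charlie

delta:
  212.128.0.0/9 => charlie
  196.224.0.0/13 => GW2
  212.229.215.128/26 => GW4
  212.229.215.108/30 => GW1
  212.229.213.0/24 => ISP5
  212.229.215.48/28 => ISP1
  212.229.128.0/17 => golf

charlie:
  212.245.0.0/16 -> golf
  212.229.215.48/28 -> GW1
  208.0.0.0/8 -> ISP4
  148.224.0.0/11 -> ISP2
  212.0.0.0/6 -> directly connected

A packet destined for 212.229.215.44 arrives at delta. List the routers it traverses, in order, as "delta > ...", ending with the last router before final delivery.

At delta: longest match for 212.229.215.44 is 212.229.128.0/17 -> golf
At golf: longest match for 212.229.215.44 is 212.0.0.0/6 -> charlie
At charlie: longest match for 212.229.215.44 is 212.0.0.0/6 -> directly connected

delta > golf > charlie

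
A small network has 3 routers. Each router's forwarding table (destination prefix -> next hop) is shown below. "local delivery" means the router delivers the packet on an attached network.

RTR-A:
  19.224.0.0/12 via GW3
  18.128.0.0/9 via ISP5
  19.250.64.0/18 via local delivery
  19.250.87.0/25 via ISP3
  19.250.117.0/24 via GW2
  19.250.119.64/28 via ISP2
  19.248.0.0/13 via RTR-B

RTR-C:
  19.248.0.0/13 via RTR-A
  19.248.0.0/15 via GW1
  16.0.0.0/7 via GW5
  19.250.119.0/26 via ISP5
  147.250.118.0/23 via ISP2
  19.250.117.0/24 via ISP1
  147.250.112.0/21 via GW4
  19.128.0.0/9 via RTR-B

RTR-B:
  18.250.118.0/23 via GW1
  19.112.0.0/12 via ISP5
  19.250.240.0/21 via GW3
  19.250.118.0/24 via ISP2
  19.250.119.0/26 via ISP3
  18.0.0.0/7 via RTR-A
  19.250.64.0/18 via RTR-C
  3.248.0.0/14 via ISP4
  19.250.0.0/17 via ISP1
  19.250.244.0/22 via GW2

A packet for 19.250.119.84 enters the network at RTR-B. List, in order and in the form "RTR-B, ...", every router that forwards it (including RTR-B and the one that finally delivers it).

At RTR-B: longest match for 19.250.119.84 is 19.250.64.0/18 -> RTR-C
At RTR-C: longest match for 19.250.119.84 is 19.248.0.0/13 -> RTR-A
At RTR-A: longest match for 19.250.119.84 is 19.250.64.0/18 -> local delivery

RTR-B, RTR-C, RTR-A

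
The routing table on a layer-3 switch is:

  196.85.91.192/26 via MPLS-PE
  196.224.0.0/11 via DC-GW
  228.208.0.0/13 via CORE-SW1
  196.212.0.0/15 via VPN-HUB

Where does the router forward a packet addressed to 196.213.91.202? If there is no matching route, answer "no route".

Routes whose prefix contains 196.213.91.202:
  196.212.0.0/15 (196.212.0.0 - 196.213.255.255) -> VPN-HUB
More-specific entries that do NOT match:
  196.85.91.192/26 (196.85.91.192 - 196.85.91.255) does not contain 196.213.91.202
Longest matching prefix is /15 -> next hop VPN-HUB.

VPN-HUB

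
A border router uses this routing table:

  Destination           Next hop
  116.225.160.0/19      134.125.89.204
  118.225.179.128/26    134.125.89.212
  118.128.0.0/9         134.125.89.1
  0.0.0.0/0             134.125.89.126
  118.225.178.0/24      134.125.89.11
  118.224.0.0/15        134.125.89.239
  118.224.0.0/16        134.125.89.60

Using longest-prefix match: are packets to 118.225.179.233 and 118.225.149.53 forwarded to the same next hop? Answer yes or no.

118.225.179.233: longest match 118.224.0.0/15 -> 134.125.89.239
118.225.149.53: longest match 118.224.0.0/15 -> 134.125.89.239

yes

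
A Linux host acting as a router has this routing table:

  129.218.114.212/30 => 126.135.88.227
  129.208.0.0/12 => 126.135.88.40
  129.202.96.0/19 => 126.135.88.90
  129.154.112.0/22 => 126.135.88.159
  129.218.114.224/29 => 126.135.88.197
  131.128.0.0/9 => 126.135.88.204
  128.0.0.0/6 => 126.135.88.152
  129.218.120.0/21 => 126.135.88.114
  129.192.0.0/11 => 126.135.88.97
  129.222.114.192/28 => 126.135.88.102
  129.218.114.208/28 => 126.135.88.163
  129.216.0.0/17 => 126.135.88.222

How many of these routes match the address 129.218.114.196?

Prefixes containing 129.218.114.196:
  128.0.0.0/6 (128.0.0.0 - 131.255.255.255)
  129.192.0.0/11 (129.192.0.0 - 129.223.255.255)
  129.208.0.0/12 (129.208.0.0 - 129.223.255.255)
Total matching entries: 3.

3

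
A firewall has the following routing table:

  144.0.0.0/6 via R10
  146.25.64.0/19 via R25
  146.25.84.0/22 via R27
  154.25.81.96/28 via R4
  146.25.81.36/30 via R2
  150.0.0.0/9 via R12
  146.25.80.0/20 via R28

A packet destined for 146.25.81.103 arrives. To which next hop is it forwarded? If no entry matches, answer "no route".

R28

Routes whose prefix contains 146.25.81.103:
  144.0.0.0/6 (144.0.0.0 - 147.255.255.255) -> R10
  146.25.64.0/19 (146.25.64.0 - 146.25.95.255) -> R25
  146.25.80.0/20 (146.25.80.0 - 146.25.95.255) -> R28
More-specific entries that do NOT match:
  146.25.81.36/30 (146.25.81.36 - 146.25.81.39) does not contain 146.25.81.103
  154.25.81.96/28 (154.25.81.96 - 154.25.81.111) does not contain 146.25.81.103
  146.25.84.0/22 (146.25.84.0 - 146.25.87.255) does not contain 146.25.81.103
Longest matching prefix is /20 -> next hop R28.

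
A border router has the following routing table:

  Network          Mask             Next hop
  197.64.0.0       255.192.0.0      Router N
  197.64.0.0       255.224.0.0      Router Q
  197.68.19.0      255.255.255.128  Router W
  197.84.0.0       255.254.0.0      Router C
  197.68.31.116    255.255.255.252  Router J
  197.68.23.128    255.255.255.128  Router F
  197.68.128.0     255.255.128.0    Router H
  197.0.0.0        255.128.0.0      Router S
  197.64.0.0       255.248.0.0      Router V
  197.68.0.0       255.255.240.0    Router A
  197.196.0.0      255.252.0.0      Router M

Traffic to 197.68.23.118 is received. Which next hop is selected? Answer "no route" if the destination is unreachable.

Router V

Routes whose prefix contains 197.68.23.118:
  197.0.0.0/9 (197.0.0.0 - 197.127.255.255) -> Router S
  197.64.0.0/10 (197.64.0.0 - 197.127.255.255) -> Router N
  197.64.0.0/11 (197.64.0.0 - 197.95.255.255) -> Router Q
  197.64.0.0/13 (197.64.0.0 - 197.71.255.255) -> Router V
More-specific entries that do NOT match:
  197.68.31.116/30 (197.68.31.116 - 197.68.31.119) does not contain 197.68.23.118
  197.68.19.0/25 (197.68.19.0 - 197.68.19.127) does not contain 197.68.23.118
  197.68.23.128/25 (197.68.23.128 - 197.68.23.255) does not contain 197.68.23.118
  197.68.0.0/20 (197.68.0.0 - 197.68.15.255) does not contain 197.68.23.118
  197.68.128.0/17 (197.68.128.0 - 197.68.255.255) does not contain 197.68.23.118
  197.84.0.0/15 (197.84.0.0 - 197.85.255.255) does not contain 197.68.23.118
  197.196.0.0/14 (197.196.0.0 - 197.199.255.255) does not contain 197.68.23.118
Longest matching prefix is /13 -> next hop Router V.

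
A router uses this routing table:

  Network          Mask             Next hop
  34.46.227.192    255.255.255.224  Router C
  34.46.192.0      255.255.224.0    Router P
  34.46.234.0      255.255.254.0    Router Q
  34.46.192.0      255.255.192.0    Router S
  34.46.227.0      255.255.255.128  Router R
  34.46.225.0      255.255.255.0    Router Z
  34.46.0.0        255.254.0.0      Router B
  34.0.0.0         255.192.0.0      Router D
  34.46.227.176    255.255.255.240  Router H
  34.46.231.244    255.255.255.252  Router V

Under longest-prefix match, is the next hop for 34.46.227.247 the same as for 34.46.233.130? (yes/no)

34.46.227.247: longest match 34.46.192.0/18 -> Router S
34.46.233.130: longest match 34.46.192.0/18 -> Router S

yes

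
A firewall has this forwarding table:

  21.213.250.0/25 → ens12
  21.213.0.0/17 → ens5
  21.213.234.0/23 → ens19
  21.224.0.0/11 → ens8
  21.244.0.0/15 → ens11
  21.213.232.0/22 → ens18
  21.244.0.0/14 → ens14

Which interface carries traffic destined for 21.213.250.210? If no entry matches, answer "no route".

No entry's prefix contains 21.213.250.210; there is no default route.

no route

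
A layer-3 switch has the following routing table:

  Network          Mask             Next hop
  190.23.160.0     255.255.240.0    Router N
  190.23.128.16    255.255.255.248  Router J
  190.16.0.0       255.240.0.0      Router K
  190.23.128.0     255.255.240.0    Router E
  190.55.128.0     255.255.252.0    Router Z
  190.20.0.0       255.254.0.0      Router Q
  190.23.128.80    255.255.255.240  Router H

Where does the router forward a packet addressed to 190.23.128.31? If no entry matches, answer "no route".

Routes whose prefix contains 190.23.128.31:
  190.16.0.0/12 (190.16.0.0 - 190.31.255.255) -> Router K
  190.23.128.0/20 (190.23.128.0 - 190.23.143.255) -> Router E
More-specific entries that do NOT match:
  190.23.128.16/29 (190.23.128.16 - 190.23.128.23) does not contain 190.23.128.31
  190.23.128.80/28 (190.23.128.80 - 190.23.128.95) does not contain 190.23.128.31
  190.55.128.0/22 (190.55.128.0 - 190.55.131.255) does not contain 190.23.128.31
Longest matching prefix is /20 -> next hop Router E.

Router E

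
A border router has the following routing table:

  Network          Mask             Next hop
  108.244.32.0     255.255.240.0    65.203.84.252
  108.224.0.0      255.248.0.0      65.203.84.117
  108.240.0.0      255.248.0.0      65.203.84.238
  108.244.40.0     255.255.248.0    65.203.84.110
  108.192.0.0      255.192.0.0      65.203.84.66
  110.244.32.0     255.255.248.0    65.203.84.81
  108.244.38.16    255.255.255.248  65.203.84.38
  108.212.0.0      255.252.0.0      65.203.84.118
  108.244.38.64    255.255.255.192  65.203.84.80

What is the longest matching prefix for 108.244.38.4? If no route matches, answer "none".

Entries matching 108.244.38.4:
  108.192.0.0/10 (108.192.0.0 - 108.255.255.255)
  108.240.0.0/13 (108.240.0.0 - 108.247.255.255)
  108.244.32.0/20 (108.244.32.0 - 108.244.47.255)
Most specific is 108.244.32.0/20.

108.244.32.0/20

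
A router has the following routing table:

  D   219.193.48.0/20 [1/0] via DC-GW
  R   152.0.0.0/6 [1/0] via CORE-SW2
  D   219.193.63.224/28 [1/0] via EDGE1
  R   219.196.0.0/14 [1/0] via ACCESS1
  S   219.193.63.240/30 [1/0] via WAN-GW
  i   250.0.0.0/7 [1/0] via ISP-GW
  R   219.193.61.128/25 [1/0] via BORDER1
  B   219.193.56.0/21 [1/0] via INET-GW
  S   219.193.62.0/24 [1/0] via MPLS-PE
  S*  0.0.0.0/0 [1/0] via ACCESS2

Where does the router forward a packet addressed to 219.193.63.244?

Routes whose prefix contains 219.193.63.244:
  0.0.0.0/0 (default, matches everything) -> ACCESS2
  219.193.48.0/20 (219.193.48.0 - 219.193.63.255) -> DC-GW
  219.193.56.0/21 (219.193.56.0 - 219.193.63.255) -> INET-GW
More-specific entries that do NOT match:
  219.193.63.240/30 (219.193.63.240 - 219.193.63.243) does not contain 219.193.63.244
  219.193.63.224/28 (219.193.63.224 - 219.193.63.239) does not contain 219.193.63.244
  219.193.61.128/25 (219.193.61.128 - 219.193.61.255) does not contain 219.193.63.244
  219.193.62.0/24 (219.193.62.0 - 219.193.62.255) does not contain 219.193.63.244
Longest matching prefix is /21 -> next hop INET-GW.

INET-GW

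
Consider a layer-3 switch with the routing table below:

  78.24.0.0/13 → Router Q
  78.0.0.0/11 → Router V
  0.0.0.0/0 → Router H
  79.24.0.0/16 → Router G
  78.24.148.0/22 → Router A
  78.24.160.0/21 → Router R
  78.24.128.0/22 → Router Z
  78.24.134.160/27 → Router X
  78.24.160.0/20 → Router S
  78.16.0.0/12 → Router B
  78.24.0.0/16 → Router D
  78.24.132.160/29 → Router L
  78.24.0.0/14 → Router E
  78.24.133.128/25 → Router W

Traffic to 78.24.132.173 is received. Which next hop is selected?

Router D

Routes whose prefix contains 78.24.132.173:
  0.0.0.0/0 (default, matches everything) -> Router H
  78.0.0.0/11 (78.0.0.0 - 78.31.255.255) -> Router V
  78.16.0.0/12 (78.16.0.0 - 78.31.255.255) -> Router B
  78.24.0.0/13 (78.24.0.0 - 78.31.255.255) -> Router Q
  78.24.0.0/14 (78.24.0.0 - 78.27.255.255) -> Router E
  78.24.0.0/16 (78.24.0.0 - 78.24.255.255) -> Router D
More-specific entries that do NOT match:
  78.24.132.160/29 (78.24.132.160 - 78.24.132.167) does not contain 78.24.132.173
  78.24.134.160/27 (78.24.134.160 - 78.24.134.191) does not contain 78.24.132.173
  78.24.133.128/25 (78.24.133.128 - 78.24.133.255) does not contain 78.24.132.173
  78.24.148.0/22 (78.24.148.0 - 78.24.151.255) does not contain 78.24.132.173
  78.24.128.0/22 (78.24.128.0 - 78.24.131.255) does not contain 78.24.132.173
  78.24.160.0/21 (78.24.160.0 - 78.24.167.255) does not contain 78.24.132.173
  78.24.160.0/20 (78.24.160.0 - 78.24.175.255) does not contain 78.24.132.173
Longest matching prefix is /16 -> next hop Router D.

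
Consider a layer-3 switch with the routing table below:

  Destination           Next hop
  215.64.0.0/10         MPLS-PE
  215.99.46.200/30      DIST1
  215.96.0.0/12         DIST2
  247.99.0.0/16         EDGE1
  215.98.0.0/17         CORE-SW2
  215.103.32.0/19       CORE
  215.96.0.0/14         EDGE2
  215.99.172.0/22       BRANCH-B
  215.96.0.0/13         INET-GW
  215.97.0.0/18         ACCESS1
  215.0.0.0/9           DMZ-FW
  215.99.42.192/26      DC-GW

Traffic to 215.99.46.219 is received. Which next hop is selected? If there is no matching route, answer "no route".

EDGE2

Routes whose prefix contains 215.99.46.219:
  215.0.0.0/9 (215.0.0.0 - 215.127.255.255) -> DMZ-FW
  215.64.0.0/10 (215.64.0.0 - 215.127.255.255) -> MPLS-PE
  215.96.0.0/12 (215.96.0.0 - 215.111.255.255) -> DIST2
  215.96.0.0/13 (215.96.0.0 - 215.103.255.255) -> INET-GW
  215.96.0.0/14 (215.96.0.0 - 215.99.255.255) -> EDGE2
More-specific entries that do NOT match:
  215.99.46.200/30 (215.99.46.200 - 215.99.46.203) does not contain 215.99.46.219
  215.99.42.192/26 (215.99.42.192 - 215.99.42.255) does not contain 215.99.46.219
  215.99.172.0/22 (215.99.172.0 - 215.99.175.255) does not contain 215.99.46.219
  215.103.32.0/19 (215.103.32.0 - 215.103.63.255) does not contain 215.99.46.219
  215.97.0.0/18 (215.97.0.0 - 215.97.63.255) does not contain 215.99.46.219
  215.98.0.0/17 (215.98.0.0 - 215.98.127.255) does not contain 215.99.46.219
  247.99.0.0/16 (247.99.0.0 - 247.99.255.255) does not contain 215.99.46.219
Longest matching prefix is /14 -> next hop EDGE2.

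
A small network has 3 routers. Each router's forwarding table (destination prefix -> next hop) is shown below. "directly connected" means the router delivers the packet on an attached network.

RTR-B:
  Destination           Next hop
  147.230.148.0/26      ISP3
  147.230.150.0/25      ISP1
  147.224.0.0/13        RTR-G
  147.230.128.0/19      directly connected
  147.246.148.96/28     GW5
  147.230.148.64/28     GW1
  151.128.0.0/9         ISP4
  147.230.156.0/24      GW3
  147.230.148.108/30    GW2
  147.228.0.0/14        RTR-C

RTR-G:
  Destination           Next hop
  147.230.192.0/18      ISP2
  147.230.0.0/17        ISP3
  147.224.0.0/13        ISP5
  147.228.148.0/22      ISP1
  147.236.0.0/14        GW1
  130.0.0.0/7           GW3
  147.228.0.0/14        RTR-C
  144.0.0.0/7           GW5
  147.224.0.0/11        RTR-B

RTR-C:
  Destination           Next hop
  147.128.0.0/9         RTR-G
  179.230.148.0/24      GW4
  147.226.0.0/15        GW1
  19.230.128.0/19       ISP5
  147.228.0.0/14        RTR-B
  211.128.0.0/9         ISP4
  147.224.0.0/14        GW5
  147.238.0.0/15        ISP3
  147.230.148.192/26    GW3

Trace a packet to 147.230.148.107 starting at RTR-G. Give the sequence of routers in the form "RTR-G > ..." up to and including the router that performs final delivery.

RTR-G > RTR-C > RTR-B

At RTR-G: longest match for 147.230.148.107 is 147.228.0.0/14 -> RTR-C
At RTR-C: longest match for 147.230.148.107 is 147.228.0.0/14 -> RTR-B
At RTR-B: longest match for 147.230.148.107 is 147.230.128.0/19 -> directly connected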